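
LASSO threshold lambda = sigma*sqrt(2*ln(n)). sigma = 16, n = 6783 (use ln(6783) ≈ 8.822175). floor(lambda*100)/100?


ln(6783) ≈ 8.822175.
2*ln(n) ≈ 17.64435.
sqrt(2*ln(n)) ≈ sqrt(17.64435) ≈ 4.200518.
lambda ≈ 16*4.200518 = 67.208288.
floor(lambda*100)/100 = 67.20.

67.20


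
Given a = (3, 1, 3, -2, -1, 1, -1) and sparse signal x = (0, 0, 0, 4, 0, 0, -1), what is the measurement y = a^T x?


Non-zero terms: ['-2*4', '-1*-1']
Products: [-8, 1]
y = sum = -7.

-7


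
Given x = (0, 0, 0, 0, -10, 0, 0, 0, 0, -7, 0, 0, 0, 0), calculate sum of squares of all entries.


Non-zero entries: [(4, -10), (9, -7)]
Squares: [100, 49]
||x||_2^2 = sum = 149.

149


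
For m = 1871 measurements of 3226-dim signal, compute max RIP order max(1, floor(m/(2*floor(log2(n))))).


floor(log2(3226)) = 11.
2*11 = 22.
m/(2*floor(log2(n))) = 1871/22 ≈ 85.0455.
floor = 85.
k = max(1, 85) = 85.

85


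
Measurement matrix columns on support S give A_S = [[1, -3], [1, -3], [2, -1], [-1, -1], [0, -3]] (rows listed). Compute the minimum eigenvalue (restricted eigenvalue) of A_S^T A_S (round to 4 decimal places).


A_S^T A_S = [[7, -7], [-7, 29]].
trace = 36.
det = 154.
disc = trace^2 - 4*det = 1296 - 4*154 = 680.
sqrt(680) ≈ 26.076810.
lam_min = (36 - sqrt(680))/2 ≈ (36 - 26.076810)/2 = 4.961595 ≈ 4.9616.

4.9616


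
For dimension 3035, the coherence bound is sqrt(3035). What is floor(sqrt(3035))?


55^2 = 3025 <= 3035 < 3136 = 56^2, so 55 <= sqrt(3035) < 56.
floor(sqrt(3035)) = 55.

55


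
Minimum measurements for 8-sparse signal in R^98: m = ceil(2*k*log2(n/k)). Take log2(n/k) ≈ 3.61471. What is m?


log2(n/k) = log2(98/8) ≈ 3.61471.
2*k*log2(n/k) ≈ 2*8*3.61471 = 57.83536.
m = ceil(57.83536) = 58.

58


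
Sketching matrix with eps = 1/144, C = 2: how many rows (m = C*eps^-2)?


1/eps = 144.
(1/eps)^2 = 20736.
m = 2*20736 = 41472.

41472


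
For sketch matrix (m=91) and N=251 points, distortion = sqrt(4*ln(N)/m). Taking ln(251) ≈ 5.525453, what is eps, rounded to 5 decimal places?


ln(251) ≈ 5.525453.
4*ln(N)/m ≈ 4*5.525453/91 ≈ 0.24287705.
eps = sqrt(0.24287705) ≈ 0.4928256 ≈ 0.49283.

0.49283


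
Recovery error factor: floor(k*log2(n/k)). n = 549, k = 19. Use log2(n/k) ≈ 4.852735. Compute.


log2(n/k) = log2(549/19) ≈ 4.852735.
k*log2(n/k) ≈ 19*4.852735 = 92.201965.
floor(92.201965) = 92.

92


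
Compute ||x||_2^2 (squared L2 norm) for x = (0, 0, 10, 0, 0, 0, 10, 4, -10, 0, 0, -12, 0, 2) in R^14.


Non-zero entries: [(2, 10), (6, 10), (7, 4), (8, -10), (11, -12), (13, 2)]
Squares: [100, 100, 16, 100, 144, 4]
||x||_2^2 = sum = 464.

464


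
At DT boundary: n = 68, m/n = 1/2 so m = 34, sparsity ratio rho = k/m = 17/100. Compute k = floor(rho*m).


m = 1/2*68 = 34.
rho = 17/100.
rho*m = 17/100*34 = 5.78.
k = floor(5.78) = 5.

5


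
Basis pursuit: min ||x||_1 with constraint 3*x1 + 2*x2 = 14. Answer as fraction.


Axis intercepts:
  x1 = 14/3, x2 = 0: L1 = 14/3
  x1 = 0, x2 = 7: L1 = 7
x* = (14/3, 0)
||x*||_1 = 14/3.

14/3


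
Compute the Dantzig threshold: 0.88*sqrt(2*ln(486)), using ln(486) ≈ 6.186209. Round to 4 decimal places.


ln(486) ≈ 6.186209.
2*ln(n) ≈ 12.372418.
sqrt(2*ln(n)) ≈ sqrt(12.372418) ≈ 3.517445.
threshold ≈ 0.88*3.517445 = 3.0953516 ≈ 3.0954.

3.0954


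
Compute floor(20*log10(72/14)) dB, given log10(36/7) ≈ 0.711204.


||x||/||e|| = 72/14 = 36/7.
log10(36/7) ≈ 0.711204.
20*log10(||x||/||e||) ≈ 20*0.711204 = 14.22408.
floor(14.22408) = 14.

14


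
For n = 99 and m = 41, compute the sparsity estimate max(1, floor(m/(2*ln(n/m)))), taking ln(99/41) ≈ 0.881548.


n/m = 99/41.
ln(n/m) ≈ 0.881548.
2*ln(n/m) ≈ 1.763096.
m/(2*ln(n/m)) ≈ 41/1.763096 ≈ 23.2545.
floor = 23.
k_max = max(1, 23) = 23.

23


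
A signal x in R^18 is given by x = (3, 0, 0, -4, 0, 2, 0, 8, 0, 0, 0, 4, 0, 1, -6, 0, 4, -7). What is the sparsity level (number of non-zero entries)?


Non-zero positions: [0, 3, 5, 7, 11, 13, 14, 16, 17].
Sparsity = 9.

9


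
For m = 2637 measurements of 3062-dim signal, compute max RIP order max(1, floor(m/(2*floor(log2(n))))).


floor(log2(3062)) = 11.
2*11 = 22.
m/(2*floor(log2(n))) = 2637/22 ≈ 119.8636.
floor = 119.
k = max(1, 119) = 119.

119


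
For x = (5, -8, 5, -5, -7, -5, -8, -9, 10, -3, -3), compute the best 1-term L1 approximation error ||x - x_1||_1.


Sorted |x_i| descending: [10, 9, 8, 8, 7, 5, 5, 5, 5, 3, 3]
Keep top 1: [10]
Tail entries: [9, 8, 8, 7, 5, 5, 5, 5, 3, 3]
L1 error = sum of tail = 58.

58


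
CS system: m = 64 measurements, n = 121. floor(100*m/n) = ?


100*m/n = 100*64/121 ≈ 52.8926.
floor = 52.

52


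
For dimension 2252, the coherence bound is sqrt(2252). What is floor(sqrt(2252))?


47^2 = 2209 <= 2252 < 2304 = 48^2, so 47 <= sqrt(2252) < 48.
floor(sqrt(2252)) = 47.

47


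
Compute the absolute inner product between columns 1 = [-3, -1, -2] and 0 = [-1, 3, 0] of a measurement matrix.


Inner product: -3*-1 + -1*3 + -2*0
Products: [3, -3, 0]
Sum = 0.
|dot| = 0.

0


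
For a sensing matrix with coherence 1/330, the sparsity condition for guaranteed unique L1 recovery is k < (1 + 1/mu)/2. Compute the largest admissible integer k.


1/mu = 330.
1 + 1/mu = 331.
(1 + 1/mu)/2 = 165.5 is not an integer, so k_max = floor(165.5) = 165.

165


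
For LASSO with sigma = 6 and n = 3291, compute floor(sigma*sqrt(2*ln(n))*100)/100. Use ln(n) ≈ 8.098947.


ln(3291) ≈ 8.098947.
2*ln(n) ≈ 16.197894.
sqrt(2*ln(n)) ≈ sqrt(16.197894) ≈ 4.024661.
lambda ≈ 6*4.024661 = 24.147966.
floor(lambda*100)/100 = 24.14.

24.14


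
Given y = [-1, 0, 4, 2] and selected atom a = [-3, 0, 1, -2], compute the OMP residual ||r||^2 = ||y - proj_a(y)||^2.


a^T a = 14.
a^T y = 3.
coeff = 3/14 = 3/14.
||r||^2 = 285/14.

285/14


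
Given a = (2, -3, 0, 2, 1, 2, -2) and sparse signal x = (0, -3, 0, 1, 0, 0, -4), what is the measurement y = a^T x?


Non-zero terms: ['-3*-3', '2*1', '-2*-4']
Products: [9, 2, 8]
y = sum = 19.

19


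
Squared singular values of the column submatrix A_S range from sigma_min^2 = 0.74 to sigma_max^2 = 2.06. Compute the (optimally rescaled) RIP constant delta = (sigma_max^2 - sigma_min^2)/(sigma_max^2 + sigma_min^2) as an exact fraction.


lambda_max - lambda_min = 2.06 - 0.74 = 1.32.
lambda_max + lambda_min = 2.06 + 0.74 = 2.80.
delta = 1.32/2.80 = 132/280 = 33/70.

33/70


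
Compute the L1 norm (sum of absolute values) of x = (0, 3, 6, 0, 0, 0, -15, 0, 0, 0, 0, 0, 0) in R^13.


Non-zero entries: [(1, 3), (2, 6), (6, -15)]
Absolute values: [3, 6, 15]
||x||_1 = sum = 24.

24


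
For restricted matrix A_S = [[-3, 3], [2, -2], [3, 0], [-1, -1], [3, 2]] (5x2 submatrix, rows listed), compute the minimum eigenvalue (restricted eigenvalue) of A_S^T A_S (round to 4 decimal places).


A_S^T A_S = [[32, -6], [-6, 18]].
trace = 50.
det = 540.
disc = trace^2 - 4*det = 2500 - 4*540 = 340.
sqrt(340) ≈ 18.439089.
lam_min = (50 - sqrt(340))/2 ≈ (50 - 18.439089)/2 = 15.7804555 ≈ 15.7805.

15.7805


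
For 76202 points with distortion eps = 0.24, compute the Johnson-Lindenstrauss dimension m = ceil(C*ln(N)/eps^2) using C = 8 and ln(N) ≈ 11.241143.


ln(76202) ≈ 11.241143.
eps^2 = 0.24^2 = 0.0576.
C*ln(N)/eps^2 ≈ 8*11.241143/0.0576 ≈ 1561.2699.
m = ceil(1561.2699) = 1562.

1562


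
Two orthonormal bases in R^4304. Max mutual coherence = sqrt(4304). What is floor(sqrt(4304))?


65^2 = 4225 <= 4304 < 4356 = 66^2, so 65 <= sqrt(4304) < 66.
floor(sqrt(4304)) = 65.

65


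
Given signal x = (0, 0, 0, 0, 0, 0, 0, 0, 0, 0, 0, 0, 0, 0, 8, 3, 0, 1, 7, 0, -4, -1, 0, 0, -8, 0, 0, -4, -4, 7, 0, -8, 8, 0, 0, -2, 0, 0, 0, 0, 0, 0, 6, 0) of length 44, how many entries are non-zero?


Non-zero positions: [14, 15, 17, 18, 20, 21, 24, 27, 28, 29, 31, 32, 35, 42].
Sparsity = 14.

14


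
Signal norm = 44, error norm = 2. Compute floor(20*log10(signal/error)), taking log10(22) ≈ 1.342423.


||x||/||e|| = 44/2 = 22.
log10(22) ≈ 1.342423.
20*log10(||x||/||e||) ≈ 20*1.342423 = 26.84846.
floor(26.84846) = 26.

26


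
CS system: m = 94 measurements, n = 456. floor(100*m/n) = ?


100*m/n = 100*94/456 ≈ 20.614.
floor = 20.

20


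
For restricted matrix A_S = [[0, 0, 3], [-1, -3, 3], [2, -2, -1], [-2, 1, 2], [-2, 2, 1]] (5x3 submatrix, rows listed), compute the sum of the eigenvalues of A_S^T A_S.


Sum of eigenvalues of A_S^T A_S = trace(A_S^T A_S) = sum of squared column norms of A_S.
A_S^T A_S diagonal: [13, 18, 24].
trace = 13 + 18 + 24 = 55.

55


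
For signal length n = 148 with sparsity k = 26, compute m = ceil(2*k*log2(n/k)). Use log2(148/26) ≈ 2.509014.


log2(n/k) = log2(148/26) ≈ 2.509014.
2*k*log2(n/k) ≈ 2*26*2.509014 = 130.468728.
m = ceil(130.468728) = 131.

131


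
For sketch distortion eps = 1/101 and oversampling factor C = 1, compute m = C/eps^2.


1/eps = 101.
(1/eps)^2 = 10201.
m = 1*10201 = 10201.

10201


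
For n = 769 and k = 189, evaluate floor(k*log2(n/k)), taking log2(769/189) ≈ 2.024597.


log2(n/k) = log2(769/189) ≈ 2.024597.
k*log2(n/k) ≈ 189*2.024597 = 382.648833.
floor(382.648833) = 382.

382


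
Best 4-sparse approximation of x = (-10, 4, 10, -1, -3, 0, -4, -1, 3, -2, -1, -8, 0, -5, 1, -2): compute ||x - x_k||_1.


Sorted |x_i| descending: [10, 10, 8, 5, 4, 4, 3, 3, 2, 2, 1, 1, 1, 1, 0, 0]
Keep top 4: [10, 10, 8, 5]
Tail entries: [4, 4, 3, 3, 2, 2, 1, 1, 1, 1, 0, 0]
L1 error = sum of tail = 22.

22


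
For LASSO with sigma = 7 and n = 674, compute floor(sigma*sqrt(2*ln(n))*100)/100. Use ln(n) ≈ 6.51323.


ln(674) ≈ 6.51323.
2*ln(n) ≈ 13.02646.
sqrt(2*ln(n)) ≈ sqrt(13.02646) ≈ 3.609219.
lambda ≈ 7*3.609219 = 25.264533.
floor(lambda*100)/100 = 25.26.

25.26


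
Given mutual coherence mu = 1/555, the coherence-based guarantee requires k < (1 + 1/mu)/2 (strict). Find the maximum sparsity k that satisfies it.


1/mu = 555.
1 + 1/mu = 556.
(1 + 1/mu)/2 = 278 is an integer and the inequality is strict, so k_max = 278 - 1 = 277.

277


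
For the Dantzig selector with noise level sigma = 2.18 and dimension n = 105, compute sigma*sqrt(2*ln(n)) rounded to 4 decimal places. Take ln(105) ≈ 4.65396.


ln(105) ≈ 4.65396.
2*ln(n) ≈ 9.30792.
sqrt(2*ln(n)) ≈ sqrt(9.30792) ≈ 3.050888.
threshold ≈ 2.18*3.050888 = 6.65093584 ≈ 6.6509.

6.6509


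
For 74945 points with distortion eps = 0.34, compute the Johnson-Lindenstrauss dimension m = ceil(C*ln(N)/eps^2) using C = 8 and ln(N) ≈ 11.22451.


ln(74945) ≈ 11.22451.
eps^2 = 0.34^2 = 0.1156.
C*ln(N)/eps^2 ≈ 8*11.22451/0.1156 ≈ 776.7827.
m = ceil(776.7827) = 777.

777


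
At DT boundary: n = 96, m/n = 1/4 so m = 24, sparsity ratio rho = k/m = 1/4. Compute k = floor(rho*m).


m = 1/4*96 = 24.
rho = 1/4.
rho*m = 1/4*24 = 6.
k = floor(6) = 6.

6


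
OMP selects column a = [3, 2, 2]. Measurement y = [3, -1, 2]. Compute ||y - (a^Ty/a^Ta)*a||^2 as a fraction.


a^T a = 17.
a^T y = 11.
coeff = 11/17 = 11/17.
||r||^2 = 117/17.

117/17


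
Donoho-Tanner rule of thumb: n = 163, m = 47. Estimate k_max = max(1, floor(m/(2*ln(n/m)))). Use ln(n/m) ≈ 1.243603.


n/m = 163/47.
ln(n/m) ≈ 1.243603.
2*ln(n/m) ≈ 2.487206.
m/(2*ln(n/m)) ≈ 47/2.487206 ≈ 18.8967.
floor = 18.
k_max = max(1, 18) = 18.

18


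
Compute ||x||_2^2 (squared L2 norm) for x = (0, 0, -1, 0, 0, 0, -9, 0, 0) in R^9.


Non-zero entries: [(2, -1), (6, -9)]
Squares: [1, 81]
||x||_2^2 = sum = 82.

82


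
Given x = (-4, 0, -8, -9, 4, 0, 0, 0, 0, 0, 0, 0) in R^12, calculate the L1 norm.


Non-zero entries: [(0, -4), (2, -8), (3, -9), (4, 4)]
Absolute values: [4, 8, 9, 4]
||x||_1 = sum = 25.

25


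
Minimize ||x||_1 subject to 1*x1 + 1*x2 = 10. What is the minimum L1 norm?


Axis intercepts:
  x1 = 10, x2 = 0: L1 = 10
  x1 = 0, x2 = 10: L1 = 10
x* = (10, 0)
||x*||_1 = 10.

10


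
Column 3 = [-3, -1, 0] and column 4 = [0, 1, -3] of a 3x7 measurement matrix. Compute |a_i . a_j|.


Inner product: -3*0 + -1*1 + 0*-3
Products: [0, -1, 0]
Sum = -1.
|dot| = 1.

1


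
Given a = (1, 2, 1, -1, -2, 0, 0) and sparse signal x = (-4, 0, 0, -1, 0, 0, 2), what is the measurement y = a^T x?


Non-zero terms: ['1*-4', '-1*-1', '0*2']
Products: [-4, 1, 0]
y = sum = -3.

-3


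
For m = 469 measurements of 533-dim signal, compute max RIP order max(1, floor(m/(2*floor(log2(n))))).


floor(log2(533)) = 9.
2*9 = 18.
m/(2*floor(log2(n))) = 469/18 ≈ 26.0556.
floor = 26.
k = max(1, 26) = 26.

26


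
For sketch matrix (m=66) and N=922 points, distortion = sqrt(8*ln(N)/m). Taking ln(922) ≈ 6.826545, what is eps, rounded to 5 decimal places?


ln(922) ≈ 6.826545.
8*ln(N)/m ≈ 8*6.826545/66 ≈ 0.82746.
eps = sqrt(0.82746) ≈ 0.9096483 ≈ 0.90965.

0.90965


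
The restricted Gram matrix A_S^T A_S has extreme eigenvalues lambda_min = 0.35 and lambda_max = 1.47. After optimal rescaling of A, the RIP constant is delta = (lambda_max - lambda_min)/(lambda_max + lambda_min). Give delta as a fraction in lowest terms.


lambda_max - lambda_min = 1.47 - 0.35 = 1.12.
lambda_max + lambda_min = 1.47 + 0.35 = 1.82.
delta = 1.12/1.82 = 112/182 = 8/13.

8/13


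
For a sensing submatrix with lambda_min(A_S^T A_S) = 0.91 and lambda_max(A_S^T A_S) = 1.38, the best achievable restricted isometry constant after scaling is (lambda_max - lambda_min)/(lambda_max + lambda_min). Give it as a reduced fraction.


lambda_max - lambda_min = 1.38 - 0.91 = 0.47.
lambda_max + lambda_min = 1.38 + 0.91 = 2.29.
delta = 0.47/2.29 = 47/229.

47/229


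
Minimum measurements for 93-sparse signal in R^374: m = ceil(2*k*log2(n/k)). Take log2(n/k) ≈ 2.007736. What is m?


log2(n/k) = log2(374/93) ≈ 2.007736.
2*k*log2(n/k) ≈ 2*93*2.007736 = 373.438896.
m = ceil(373.438896) = 374.

374


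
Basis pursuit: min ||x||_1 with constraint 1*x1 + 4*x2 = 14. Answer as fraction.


Axis intercepts:
  x1 = 14, x2 = 0: L1 = 14
  x1 = 0, x2 = 7/2: L1 = 7/2
x* = (0, 7/2)
||x*||_1 = 7/2.

7/2


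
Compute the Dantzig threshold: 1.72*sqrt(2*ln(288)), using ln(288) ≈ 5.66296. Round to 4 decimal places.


ln(288) ≈ 5.66296.
2*ln(n) ≈ 11.32592.
sqrt(2*ln(n)) ≈ sqrt(11.32592) ≈ 3.3654.
threshold ≈ 1.72*3.3654 = 5.788488 ≈ 5.7885.

5.7885


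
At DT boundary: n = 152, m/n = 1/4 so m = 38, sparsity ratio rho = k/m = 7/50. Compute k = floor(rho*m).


m = 1/4*152 = 38.
rho = 7/50.
rho*m = 7/50*38 = 5.32.
k = floor(5.32) = 5.

5


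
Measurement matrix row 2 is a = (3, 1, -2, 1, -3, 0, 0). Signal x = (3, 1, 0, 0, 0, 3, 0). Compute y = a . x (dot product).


Non-zero terms: ['3*3', '1*1', '0*3']
Products: [9, 1, 0]
y = sum = 10.

10


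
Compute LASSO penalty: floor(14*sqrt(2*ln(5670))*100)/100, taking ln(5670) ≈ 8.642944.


ln(5670) ≈ 8.642944.
2*ln(n) ≈ 17.285888.
sqrt(2*ln(n)) ≈ sqrt(17.285888) ≈ 4.15763.
lambda ≈ 14*4.15763 = 58.20682.
floor(lambda*100)/100 = 58.20.

58.20


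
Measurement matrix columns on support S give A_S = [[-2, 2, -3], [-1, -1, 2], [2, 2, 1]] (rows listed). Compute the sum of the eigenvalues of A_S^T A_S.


Sum of eigenvalues of A_S^T A_S = trace(A_S^T A_S) = sum of squared column norms of A_S.
A_S^T A_S diagonal: [9, 9, 14].
trace = 9 + 9 + 14 = 32.

32


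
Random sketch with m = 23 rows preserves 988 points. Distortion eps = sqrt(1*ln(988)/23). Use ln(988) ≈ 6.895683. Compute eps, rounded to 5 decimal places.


ln(988) ≈ 6.895683.
1*ln(N)/m ≈ 1*6.895683/23 ≈ 0.2998123.
eps = sqrt(0.2998123) ≈ 0.5475512 ≈ 0.54755.

0.54755


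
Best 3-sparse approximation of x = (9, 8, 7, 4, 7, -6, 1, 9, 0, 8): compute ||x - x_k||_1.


Sorted |x_i| descending: [9, 9, 8, 8, 7, 7, 6, 4, 1, 0]
Keep top 3: [9, 9, 8]
Tail entries: [8, 7, 7, 6, 4, 1, 0]
L1 error = sum of tail = 33.

33


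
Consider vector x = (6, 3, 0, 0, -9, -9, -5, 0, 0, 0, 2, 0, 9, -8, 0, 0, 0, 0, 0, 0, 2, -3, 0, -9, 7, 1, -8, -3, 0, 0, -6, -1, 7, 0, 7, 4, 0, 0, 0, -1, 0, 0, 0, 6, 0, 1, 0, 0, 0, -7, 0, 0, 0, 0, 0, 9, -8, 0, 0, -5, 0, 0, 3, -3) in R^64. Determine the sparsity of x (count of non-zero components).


Non-zero positions: [0, 1, 4, 5, 6, 10, 12, 13, 20, 21, 23, 24, 25, 26, 27, 30, 31, 32, 34, 35, 39, 43, 45, 49, 55, 56, 59, 62, 63].
Sparsity = 29.

29


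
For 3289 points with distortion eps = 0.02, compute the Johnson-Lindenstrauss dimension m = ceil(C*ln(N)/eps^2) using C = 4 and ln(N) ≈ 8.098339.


ln(3289) ≈ 8.098339.
eps^2 = 0.02^2 = 0.0004.
C*ln(N)/eps^2 ≈ 4*8.098339/0.0004 ≈ 80983.39.
m = ceil(80983.39) = 80984.

80984


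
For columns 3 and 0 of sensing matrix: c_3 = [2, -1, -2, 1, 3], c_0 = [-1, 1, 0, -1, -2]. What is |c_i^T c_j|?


Inner product: 2*-1 + -1*1 + -2*0 + 1*-1 + 3*-2
Products: [-2, -1, 0, -1, -6]
Sum = -10.
|dot| = 10.

10


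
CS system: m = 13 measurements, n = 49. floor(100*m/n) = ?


100*m/n = 100*13/49 ≈ 26.5306.
floor = 26.

26


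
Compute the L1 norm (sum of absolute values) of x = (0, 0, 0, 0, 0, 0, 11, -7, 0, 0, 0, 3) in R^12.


Non-zero entries: [(6, 11), (7, -7), (11, 3)]
Absolute values: [11, 7, 3]
||x||_1 = sum = 21.

21


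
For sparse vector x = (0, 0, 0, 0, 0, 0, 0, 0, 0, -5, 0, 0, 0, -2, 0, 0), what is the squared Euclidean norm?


Non-zero entries: [(9, -5), (13, -2)]
Squares: [25, 4]
||x||_2^2 = sum = 29.

29


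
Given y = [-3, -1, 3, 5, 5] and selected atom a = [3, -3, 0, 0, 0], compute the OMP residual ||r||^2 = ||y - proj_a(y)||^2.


a^T a = 18.
a^T y = -6.
coeff = -6/18 = -1/3.
||r||^2 = 67.

67


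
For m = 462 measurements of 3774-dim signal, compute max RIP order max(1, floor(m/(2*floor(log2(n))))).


floor(log2(3774)) = 11.
2*11 = 22.
m/(2*floor(log2(n))) = 462/22 ≈ 21.0.
floor = 21.
k = max(1, 21) = 21.

21


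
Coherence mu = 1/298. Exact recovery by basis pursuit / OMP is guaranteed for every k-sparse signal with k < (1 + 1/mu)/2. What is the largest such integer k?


1/mu = 298.
1 + 1/mu = 299.
(1 + 1/mu)/2 = 149.5 is not an integer, so k_max = floor(149.5) = 149.

149


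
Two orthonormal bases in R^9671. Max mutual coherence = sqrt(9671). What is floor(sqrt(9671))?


98^2 = 9604 <= 9671 < 9801 = 99^2, so 98 <= sqrt(9671) < 99.
floor(sqrt(9671)) = 98.

98


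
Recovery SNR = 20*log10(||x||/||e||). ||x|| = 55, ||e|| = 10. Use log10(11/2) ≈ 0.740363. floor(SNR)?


||x||/||e|| = 55/10 = 11/2.
log10(11/2) ≈ 0.740363.
20*log10(||x||/||e||) ≈ 20*0.740363 = 14.80726.
floor(14.80726) = 14.

14


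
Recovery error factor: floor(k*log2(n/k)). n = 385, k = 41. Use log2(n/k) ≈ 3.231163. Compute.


log2(n/k) = log2(385/41) ≈ 3.231163.
k*log2(n/k) ≈ 41*3.231163 = 132.477683.
floor(132.477683) = 132.

132


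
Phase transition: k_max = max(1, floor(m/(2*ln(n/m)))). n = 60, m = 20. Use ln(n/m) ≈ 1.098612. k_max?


n/m = 60/20 = 3.
ln(n/m) ≈ 1.098612.
2*ln(n/m) ≈ 2.197224.
m/(2*ln(n/m)) ≈ 20/2.197224 ≈ 9.1024.
floor = 9.
k_max = max(1, 9) = 9.

9


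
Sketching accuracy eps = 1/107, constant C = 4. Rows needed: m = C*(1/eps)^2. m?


1/eps = 107.
(1/eps)^2 = 11449.
m = 4*11449 = 45796.

45796


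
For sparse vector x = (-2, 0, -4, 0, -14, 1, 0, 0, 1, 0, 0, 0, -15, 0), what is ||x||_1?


Non-zero entries: [(0, -2), (2, -4), (4, -14), (5, 1), (8, 1), (12, -15)]
Absolute values: [2, 4, 14, 1, 1, 15]
||x||_1 = sum = 37.

37


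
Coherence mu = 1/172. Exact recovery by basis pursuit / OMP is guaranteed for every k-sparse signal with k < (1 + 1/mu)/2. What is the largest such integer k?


1/mu = 172.
1 + 1/mu = 173.
(1 + 1/mu)/2 = 86.5 is not an integer, so k_max = floor(86.5) = 86.

86


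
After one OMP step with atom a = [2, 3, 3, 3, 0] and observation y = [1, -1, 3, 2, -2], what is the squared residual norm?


a^T a = 31.
a^T y = 14.
coeff = 14/31 = 14/31.
||r||^2 = 393/31.

393/31


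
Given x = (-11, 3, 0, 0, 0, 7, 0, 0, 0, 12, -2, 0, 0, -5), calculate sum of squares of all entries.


Non-zero entries: [(0, -11), (1, 3), (5, 7), (9, 12), (10, -2), (13, -5)]
Squares: [121, 9, 49, 144, 4, 25]
||x||_2^2 = sum = 352.

352


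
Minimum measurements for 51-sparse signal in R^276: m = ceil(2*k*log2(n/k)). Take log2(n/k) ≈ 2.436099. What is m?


log2(n/k) = log2(276/51) ≈ 2.436099.
2*k*log2(n/k) ≈ 2*51*2.436099 = 248.482098.
m = ceil(248.482098) = 249.

249


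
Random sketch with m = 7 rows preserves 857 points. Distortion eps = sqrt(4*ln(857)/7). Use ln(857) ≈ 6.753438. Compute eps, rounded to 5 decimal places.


ln(857) ≈ 6.753438.
4*ln(N)/m ≈ 4*6.753438/7 ≈ 3.85910743.
eps = sqrt(3.85910743) ≈ 1.9644611 ≈ 1.96446.

1.96446


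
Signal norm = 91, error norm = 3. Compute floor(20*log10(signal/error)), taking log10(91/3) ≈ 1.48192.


||x||/||e|| = 91/3.
log10(91/3) ≈ 1.48192.
20*log10(||x||/||e||) ≈ 20*1.48192 = 29.6384.
floor(29.6384) = 29.

29


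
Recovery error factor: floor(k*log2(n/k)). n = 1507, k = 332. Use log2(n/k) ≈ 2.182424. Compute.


log2(n/k) = log2(1507/332) ≈ 2.182424.
k*log2(n/k) ≈ 332*2.182424 = 724.564768.
floor(724.564768) = 724.

724


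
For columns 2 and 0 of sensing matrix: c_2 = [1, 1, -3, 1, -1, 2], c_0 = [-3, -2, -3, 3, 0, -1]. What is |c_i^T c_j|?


Inner product: 1*-3 + 1*-2 + -3*-3 + 1*3 + -1*0 + 2*-1
Products: [-3, -2, 9, 3, 0, -2]
Sum = 5.
|dot| = 5.

5


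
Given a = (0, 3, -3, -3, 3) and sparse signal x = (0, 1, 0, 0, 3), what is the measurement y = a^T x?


Non-zero terms: ['3*1', '3*3']
Products: [3, 9]
y = sum = 12.

12


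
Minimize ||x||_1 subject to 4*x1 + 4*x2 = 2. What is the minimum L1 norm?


Axis intercepts:
  x1 = 1/2, x2 = 0: L1 = 1/2
  x1 = 0, x2 = 1/2: L1 = 1/2
x* = (1/2, 0)
||x*||_1 = 1/2.

1/2


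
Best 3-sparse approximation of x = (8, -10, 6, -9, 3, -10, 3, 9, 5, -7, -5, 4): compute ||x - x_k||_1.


Sorted |x_i| descending: [10, 10, 9, 9, 8, 7, 6, 5, 5, 4, 3, 3]
Keep top 3: [10, 10, 9]
Tail entries: [9, 8, 7, 6, 5, 5, 4, 3, 3]
L1 error = sum of tail = 50.

50


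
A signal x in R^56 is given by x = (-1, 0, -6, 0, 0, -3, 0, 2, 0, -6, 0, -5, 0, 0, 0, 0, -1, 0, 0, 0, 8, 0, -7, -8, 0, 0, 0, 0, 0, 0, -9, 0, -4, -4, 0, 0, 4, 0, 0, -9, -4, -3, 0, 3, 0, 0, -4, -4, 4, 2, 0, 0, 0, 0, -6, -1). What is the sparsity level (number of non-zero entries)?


Non-zero positions: [0, 2, 5, 7, 9, 11, 16, 20, 22, 23, 30, 32, 33, 36, 39, 40, 41, 43, 46, 47, 48, 49, 54, 55].
Sparsity = 24.

24


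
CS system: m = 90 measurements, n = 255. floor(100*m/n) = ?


100*m/n = 100*90/255 ≈ 35.2941.
floor = 35.

35


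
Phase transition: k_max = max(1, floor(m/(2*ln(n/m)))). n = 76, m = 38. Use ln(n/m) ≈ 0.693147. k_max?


n/m = 76/38 = 2.
ln(n/m) ≈ 0.693147.
2*ln(n/m) ≈ 1.386294.
m/(2*ln(n/m)) ≈ 38/1.386294 ≈ 27.4112.
floor = 27.
k_max = max(1, 27) = 27.

27


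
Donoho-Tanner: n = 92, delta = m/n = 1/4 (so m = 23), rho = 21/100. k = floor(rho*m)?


m = 1/4*92 = 23.
rho = 21/100.
rho*m = 21/100*23 = 4.83.
k = floor(4.83) = 4.

4


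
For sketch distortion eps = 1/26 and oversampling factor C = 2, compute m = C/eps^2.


1/eps = 26.
(1/eps)^2 = 676.
m = 2*676 = 1352.

1352


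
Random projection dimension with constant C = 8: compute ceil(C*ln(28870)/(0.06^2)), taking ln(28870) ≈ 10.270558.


ln(28870) ≈ 10.270558.
eps^2 = 0.06^2 = 0.0036.
C*ln(N)/eps^2 ≈ 8*10.270558/0.0036 ≈ 22823.4622.
m = ceil(22823.4622) = 22824.

22824


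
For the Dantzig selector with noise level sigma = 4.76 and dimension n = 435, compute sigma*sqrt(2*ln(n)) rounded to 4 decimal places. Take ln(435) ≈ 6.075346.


ln(435) ≈ 6.075346.
2*ln(n) ≈ 12.150692.
sqrt(2*ln(n)) ≈ sqrt(12.150692) ≈ 3.485784.
threshold ≈ 4.76*3.485784 = 16.59233184 ≈ 16.5923.

16.5923


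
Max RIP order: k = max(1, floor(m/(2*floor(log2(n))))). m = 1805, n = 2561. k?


floor(log2(2561)) = 11.
2*11 = 22.
m/(2*floor(log2(n))) = 1805/22 ≈ 82.0455.
floor = 82.
k = max(1, 82) = 82.

82


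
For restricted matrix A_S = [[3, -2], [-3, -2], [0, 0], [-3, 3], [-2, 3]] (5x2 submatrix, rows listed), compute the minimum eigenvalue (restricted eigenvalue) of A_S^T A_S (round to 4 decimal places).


A_S^T A_S = [[31, -15], [-15, 26]].
trace = 57.
det = 581.
disc = trace^2 - 4*det = 3249 - 4*581 = 925.
sqrt(925) ≈ 30.413813.
lam_min = (57 - sqrt(925))/2 ≈ (57 - 30.413813)/2 = 13.2930935 ≈ 13.2931.

13.2931


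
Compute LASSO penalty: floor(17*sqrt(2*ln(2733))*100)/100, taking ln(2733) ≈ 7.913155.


ln(2733) ≈ 7.913155.
2*ln(n) ≈ 15.82631.
sqrt(2*ln(n)) ≈ sqrt(15.82631) ≈ 3.97823.
lambda ≈ 17*3.97823 = 67.62991.
floor(lambda*100)/100 = 67.62.

67.62


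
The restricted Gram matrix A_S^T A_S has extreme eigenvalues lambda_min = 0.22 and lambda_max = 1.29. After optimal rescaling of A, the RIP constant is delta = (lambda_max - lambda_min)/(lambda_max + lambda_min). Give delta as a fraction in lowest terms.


lambda_max - lambda_min = 1.29 - 0.22 = 1.07.
lambda_max + lambda_min = 1.29 + 0.22 = 1.51.
delta = 1.07/1.51 = 107/151.

107/151


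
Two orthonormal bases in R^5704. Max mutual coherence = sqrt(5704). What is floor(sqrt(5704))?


75^2 = 5625 <= 5704 < 5776 = 76^2, so 75 <= sqrt(5704) < 76.
floor(sqrt(5704)) = 75.

75


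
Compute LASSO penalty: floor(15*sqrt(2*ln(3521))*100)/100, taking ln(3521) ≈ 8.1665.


ln(3521) ≈ 8.1665.
2*ln(n) ≈ 16.333.
sqrt(2*ln(n)) ≈ sqrt(16.333) ≈ 4.041411.
lambda ≈ 15*4.041411 = 60.621165.
floor(lambda*100)/100 = 60.62.

60.62


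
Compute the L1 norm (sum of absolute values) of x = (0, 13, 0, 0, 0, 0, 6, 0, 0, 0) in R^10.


Non-zero entries: [(1, 13), (6, 6)]
Absolute values: [13, 6]
||x||_1 = sum = 19.

19


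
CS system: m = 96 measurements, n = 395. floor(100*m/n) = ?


100*m/n = 100*96/395 ≈ 24.3038.
floor = 24.

24


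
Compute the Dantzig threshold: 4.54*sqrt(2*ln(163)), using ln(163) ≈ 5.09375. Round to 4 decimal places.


ln(163) ≈ 5.09375.
2*ln(n) ≈ 10.1875.
sqrt(2*ln(n)) ≈ sqrt(10.1875) ≈ 3.191786.
threshold ≈ 4.54*3.191786 = 14.49070844 ≈ 14.4907.

14.4907


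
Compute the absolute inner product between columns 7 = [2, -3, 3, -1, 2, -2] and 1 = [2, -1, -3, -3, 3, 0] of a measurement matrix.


Inner product: 2*2 + -3*-1 + 3*-3 + -1*-3 + 2*3 + -2*0
Products: [4, 3, -9, 3, 6, 0]
Sum = 7.
|dot| = 7.

7


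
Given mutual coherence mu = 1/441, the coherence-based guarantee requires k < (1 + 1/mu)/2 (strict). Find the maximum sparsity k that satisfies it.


1/mu = 441.
1 + 1/mu = 442.
(1 + 1/mu)/2 = 221 is an integer and the inequality is strict, so k_max = 221 - 1 = 220.

220


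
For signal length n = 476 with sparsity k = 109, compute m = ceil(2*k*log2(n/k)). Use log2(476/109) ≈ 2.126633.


log2(n/k) = log2(476/109) ≈ 2.126633.
2*k*log2(n/k) ≈ 2*109*2.126633 = 463.605994.
m = ceil(463.605994) = 464.

464


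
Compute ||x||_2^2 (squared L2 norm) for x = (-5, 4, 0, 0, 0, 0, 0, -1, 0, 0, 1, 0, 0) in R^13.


Non-zero entries: [(0, -5), (1, 4), (7, -1), (10, 1)]
Squares: [25, 16, 1, 1]
||x||_2^2 = sum = 43.

43


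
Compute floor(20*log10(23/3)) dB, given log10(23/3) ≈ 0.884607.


||x||/||e|| = 23/3.
log10(23/3) ≈ 0.884607.
20*log10(||x||/||e||) ≈ 20*0.884607 = 17.69214.
floor(17.69214) = 17.

17


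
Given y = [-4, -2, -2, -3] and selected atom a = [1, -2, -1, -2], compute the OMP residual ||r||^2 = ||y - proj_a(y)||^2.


a^T a = 10.
a^T y = 8.
coeff = 8/10 = 4/5.
||r||^2 = 133/5.

133/5


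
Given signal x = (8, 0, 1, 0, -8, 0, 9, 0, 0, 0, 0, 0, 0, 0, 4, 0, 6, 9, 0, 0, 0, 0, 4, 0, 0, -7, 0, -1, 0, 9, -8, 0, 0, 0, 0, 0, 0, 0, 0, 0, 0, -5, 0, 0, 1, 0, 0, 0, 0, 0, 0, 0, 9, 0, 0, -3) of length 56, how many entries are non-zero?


Non-zero positions: [0, 2, 4, 6, 14, 16, 17, 22, 25, 27, 29, 30, 41, 44, 52, 55].
Sparsity = 16.

16


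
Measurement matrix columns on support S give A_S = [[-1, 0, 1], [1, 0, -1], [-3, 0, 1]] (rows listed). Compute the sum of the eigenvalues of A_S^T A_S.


Sum of eigenvalues of A_S^T A_S = trace(A_S^T A_S) = sum of squared column norms of A_S.
A_S^T A_S diagonal: [11, 0, 3].
trace = 11 + 0 + 3 = 14.

14


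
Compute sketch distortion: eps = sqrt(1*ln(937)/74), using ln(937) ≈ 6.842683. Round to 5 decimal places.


ln(937) ≈ 6.842683.
1*ln(N)/m ≈ 1*6.842683/74 ≈ 0.09246869.
eps = sqrt(0.09246869) ≈ 0.3040866 ≈ 0.30409.

0.30409


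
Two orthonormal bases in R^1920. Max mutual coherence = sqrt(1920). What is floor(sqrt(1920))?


43^2 = 1849 <= 1920 < 1936 = 44^2, so 43 <= sqrt(1920) < 44.
floor(sqrt(1920)) = 43.

43


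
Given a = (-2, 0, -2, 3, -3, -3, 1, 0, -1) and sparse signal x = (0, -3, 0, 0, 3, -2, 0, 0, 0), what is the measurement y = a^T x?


Non-zero terms: ['0*-3', '-3*3', '-3*-2']
Products: [0, -9, 6]
y = sum = -3.

-3


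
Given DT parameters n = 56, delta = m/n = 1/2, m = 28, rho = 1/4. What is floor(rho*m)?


m = 1/2*56 = 28.
rho = 1/4.
rho*m = 1/4*28 = 7.
k = floor(7) = 7.

7


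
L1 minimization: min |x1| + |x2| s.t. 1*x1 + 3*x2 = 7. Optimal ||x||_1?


Axis intercepts:
  x1 = 7, x2 = 0: L1 = 7
  x1 = 0, x2 = 7/3: L1 = 7/3
x* = (0, 7/3)
||x*||_1 = 7/3.

7/3


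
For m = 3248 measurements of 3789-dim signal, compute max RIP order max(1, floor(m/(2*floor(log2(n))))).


floor(log2(3789)) = 11.
2*11 = 22.
m/(2*floor(log2(n))) = 3248/22 ≈ 147.6364.
floor = 147.
k = max(1, 147) = 147.

147


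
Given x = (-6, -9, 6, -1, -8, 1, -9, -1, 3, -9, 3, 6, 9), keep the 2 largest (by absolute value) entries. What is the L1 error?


Sorted |x_i| descending: [9, 9, 9, 9, 8, 6, 6, 6, 3, 3, 1, 1, 1]
Keep top 2: [9, 9]
Tail entries: [9, 9, 8, 6, 6, 6, 3, 3, 1, 1, 1]
L1 error = sum of tail = 53.

53


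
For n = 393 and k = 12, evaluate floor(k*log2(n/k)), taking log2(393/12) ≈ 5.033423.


log2(n/k) = log2(393/12) ≈ 5.033423.
k*log2(n/k) ≈ 12*5.033423 = 60.401076.
floor(60.401076) = 60.

60


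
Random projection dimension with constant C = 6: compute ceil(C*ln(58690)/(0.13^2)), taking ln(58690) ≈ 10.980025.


ln(58690) ≈ 10.980025.
eps^2 = 0.13^2 = 0.0169.
C*ln(N)/eps^2 ≈ 6*10.980025/0.0169 ≈ 3898.2337.
m = ceil(3898.2337) = 3899.

3899


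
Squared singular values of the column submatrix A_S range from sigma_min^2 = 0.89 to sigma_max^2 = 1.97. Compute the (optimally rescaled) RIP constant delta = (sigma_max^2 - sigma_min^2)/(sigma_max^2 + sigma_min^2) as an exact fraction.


lambda_max - lambda_min = 1.97 - 0.89 = 1.08.
lambda_max + lambda_min = 1.97 + 0.89 = 2.86.
delta = 1.08/2.86 = 108/286 = 54/143.

54/143


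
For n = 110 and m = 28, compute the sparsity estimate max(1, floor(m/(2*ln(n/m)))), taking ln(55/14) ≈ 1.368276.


n/m = 110/28 = 55/14.
ln(n/m) ≈ 1.368276.
2*ln(n/m) ≈ 2.736552.
m/(2*ln(n/m)) ≈ 28/2.736552 ≈ 10.2319.
floor = 10.
k_max = max(1, 10) = 10.

10


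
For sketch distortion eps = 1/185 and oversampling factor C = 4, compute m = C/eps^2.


1/eps = 185.
(1/eps)^2 = 34225.
m = 4*34225 = 136900.

136900


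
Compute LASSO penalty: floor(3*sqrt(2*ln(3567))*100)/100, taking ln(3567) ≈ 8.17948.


ln(3567) ≈ 8.17948.
2*ln(n) ≈ 16.35896.
sqrt(2*ln(n)) ≈ sqrt(16.35896) ≈ 4.044621.
lambda ≈ 3*4.044621 = 12.133863.
floor(lambda*100)/100 = 12.13.

12.13


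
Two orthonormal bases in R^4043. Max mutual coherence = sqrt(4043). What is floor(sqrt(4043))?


63^2 = 3969 <= 4043 < 4096 = 64^2, so 63 <= sqrt(4043) < 64.
floor(sqrt(4043)) = 63.

63


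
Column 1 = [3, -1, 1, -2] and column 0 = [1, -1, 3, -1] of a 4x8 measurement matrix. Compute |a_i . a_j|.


Inner product: 3*1 + -1*-1 + 1*3 + -2*-1
Products: [3, 1, 3, 2]
Sum = 9.
|dot| = 9.

9


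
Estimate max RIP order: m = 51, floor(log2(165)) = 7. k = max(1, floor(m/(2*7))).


floor(log2(165)) = 7.
2*7 = 14.
m/(2*floor(log2(n))) = 51/14 ≈ 3.6429.
floor = 3.
k = max(1, 3) = 3.

3


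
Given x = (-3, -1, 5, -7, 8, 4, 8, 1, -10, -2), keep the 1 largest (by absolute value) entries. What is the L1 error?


Sorted |x_i| descending: [10, 8, 8, 7, 5, 4, 3, 2, 1, 1]
Keep top 1: [10]
Tail entries: [8, 8, 7, 5, 4, 3, 2, 1, 1]
L1 error = sum of tail = 39.

39


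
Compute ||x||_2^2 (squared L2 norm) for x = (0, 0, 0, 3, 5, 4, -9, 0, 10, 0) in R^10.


Non-zero entries: [(3, 3), (4, 5), (5, 4), (6, -9), (8, 10)]
Squares: [9, 25, 16, 81, 100]
||x||_2^2 = sum = 231.

231


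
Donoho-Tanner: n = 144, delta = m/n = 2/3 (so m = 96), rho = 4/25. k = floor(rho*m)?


m = 2/3*144 = 96.
rho = 4/25.
rho*m = 4/25*96 = 15.36.
k = floor(15.36) = 15.

15


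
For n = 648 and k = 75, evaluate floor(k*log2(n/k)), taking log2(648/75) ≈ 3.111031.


log2(n/k) = log2(648/75) ≈ 3.111031.
k*log2(n/k) ≈ 75*3.111031 = 233.327325.
floor(233.327325) = 233.

233


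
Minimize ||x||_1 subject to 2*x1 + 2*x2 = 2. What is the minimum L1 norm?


Axis intercepts:
  x1 = 1, x2 = 0: L1 = 1
  x1 = 0, x2 = 1: L1 = 1
x* = (1, 0)
||x*||_1 = 1.

1


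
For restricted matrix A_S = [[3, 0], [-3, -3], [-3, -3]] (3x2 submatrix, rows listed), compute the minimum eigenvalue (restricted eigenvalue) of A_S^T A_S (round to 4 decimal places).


A_S^T A_S = [[27, 18], [18, 18]].
trace = 45.
det = 162.
disc = trace^2 - 4*det = 2025 - 4*162 = 1377.
sqrt(1377) ≈ 37.107951.
lam_min = (45 - sqrt(1377))/2 ≈ (45 - 37.107951)/2 = 3.9460245 ≈ 3.9460.

3.9460


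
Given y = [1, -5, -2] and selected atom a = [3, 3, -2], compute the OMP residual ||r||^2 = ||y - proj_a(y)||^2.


a^T a = 22.
a^T y = -8.
coeff = -8/22 = -4/11.
||r||^2 = 298/11.

298/11


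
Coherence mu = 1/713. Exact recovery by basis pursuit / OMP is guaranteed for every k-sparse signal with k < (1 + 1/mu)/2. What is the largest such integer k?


1/mu = 713.
1 + 1/mu = 714.
(1 + 1/mu)/2 = 357 is an integer and the inequality is strict, so k_max = 357 - 1 = 356.

356


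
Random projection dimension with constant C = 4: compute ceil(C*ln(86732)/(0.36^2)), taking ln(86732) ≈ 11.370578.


ln(86732) ≈ 11.370578.
eps^2 = 0.36^2 = 0.1296.
C*ln(N)/eps^2 ≈ 4*11.370578/0.1296 ≈ 350.9438.
m = ceil(350.9438) = 351.

351


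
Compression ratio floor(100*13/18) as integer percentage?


100*m/n = 100*13/18 ≈ 72.2222.
floor = 72.

72


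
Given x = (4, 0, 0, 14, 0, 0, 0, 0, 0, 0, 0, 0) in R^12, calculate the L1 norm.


Non-zero entries: [(0, 4), (3, 14)]
Absolute values: [4, 14]
||x||_1 = sum = 18.

18


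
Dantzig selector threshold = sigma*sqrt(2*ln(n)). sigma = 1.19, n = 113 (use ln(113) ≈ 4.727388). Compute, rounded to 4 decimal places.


ln(113) ≈ 4.727388.
2*ln(n) ≈ 9.454776.
sqrt(2*ln(n)) ≈ sqrt(9.454776) ≈ 3.074862.
threshold ≈ 1.19*3.074862 = 3.65908578 ≈ 3.6591.

3.6591


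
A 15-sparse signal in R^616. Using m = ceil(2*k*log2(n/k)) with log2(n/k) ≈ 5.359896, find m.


log2(n/k) = log2(616/15) ≈ 5.359896.
2*k*log2(n/k) ≈ 2*15*5.359896 = 160.79688.
m = ceil(160.79688) = 161.

161


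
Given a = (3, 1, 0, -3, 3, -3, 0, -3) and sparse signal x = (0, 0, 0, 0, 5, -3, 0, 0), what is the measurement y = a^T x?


Non-zero terms: ['3*5', '-3*-3']
Products: [15, 9]
y = sum = 24.

24


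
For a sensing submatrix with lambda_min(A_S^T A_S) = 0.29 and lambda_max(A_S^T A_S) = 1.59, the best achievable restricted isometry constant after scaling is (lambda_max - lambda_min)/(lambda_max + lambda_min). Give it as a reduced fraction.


lambda_max - lambda_min = 1.59 - 0.29 = 1.30.
lambda_max + lambda_min = 1.59 + 0.29 = 1.88.
delta = 1.30/1.88 = 130/188 = 65/94.

65/94


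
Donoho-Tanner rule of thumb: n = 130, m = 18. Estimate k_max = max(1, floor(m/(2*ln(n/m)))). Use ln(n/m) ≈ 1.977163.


n/m = 130/18 = 65/9.
ln(n/m) ≈ 1.977163.
2*ln(n/m) ≈ 3.954326.
m/(2*ln(n/m)) ≈ 18/3.954326 ≈ 4.552.
floor = 4.
k_max = max(1, 4) = 4.

4


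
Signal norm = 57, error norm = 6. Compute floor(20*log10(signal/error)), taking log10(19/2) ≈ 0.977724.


||x||/||e|| = 57/6 = 19/2.
log10(19/2) ≈ 0.977724.
20*log10(||x||/||e||) ≈ 20*0.977724 = 19.55448.
floor(19.55448) = 19.

19


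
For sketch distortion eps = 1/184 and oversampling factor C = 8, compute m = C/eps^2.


1/eps = 184.
(1/eps)^2 = 33856.
m = 8*33856 = 270848.

270848


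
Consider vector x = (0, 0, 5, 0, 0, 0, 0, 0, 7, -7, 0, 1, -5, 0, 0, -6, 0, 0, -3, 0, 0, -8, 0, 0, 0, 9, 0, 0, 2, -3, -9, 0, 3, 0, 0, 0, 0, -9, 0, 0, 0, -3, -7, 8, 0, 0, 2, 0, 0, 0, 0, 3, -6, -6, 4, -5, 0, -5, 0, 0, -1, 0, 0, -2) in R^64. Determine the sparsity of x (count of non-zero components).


Non-zero positions: [2, 8, 9, 11, 12, 15, 18, 21, 25, 28, 29, 30, 32, 37, 41, 42, 43, 46, 51, 52, 53, 54, 55, 57, 60, 63].
Sparsity = 26.

26


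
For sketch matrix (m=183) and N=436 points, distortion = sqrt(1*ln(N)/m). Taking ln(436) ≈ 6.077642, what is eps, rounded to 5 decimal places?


ln(436) ≈ 6.077642.
1*ln(N)/m ≈ 1*6.077642/183 ≈ 0.03321116.
eps = sqrt(0.03321116) ≈ 0.1822393 ≈ 0.18224.

0.18224


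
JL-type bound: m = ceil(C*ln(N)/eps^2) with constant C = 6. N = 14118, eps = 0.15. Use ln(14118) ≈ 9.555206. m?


ln(14118) ≈ 9.555206.
eps^2 = 0.15^2 = 0.0225.
C*ln(N)/eps^2 ≈ 6*9.555206/0.0225 ≈ 2548.0549.
m = ceil(2548.0549) = 2549.

2549


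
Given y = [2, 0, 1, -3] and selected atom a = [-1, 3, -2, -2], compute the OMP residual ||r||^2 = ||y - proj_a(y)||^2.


a^T a = 18.
a^T y = 2.
coeff = 2/18 = 1/9.
||r||^2 = 124/9.

124/9


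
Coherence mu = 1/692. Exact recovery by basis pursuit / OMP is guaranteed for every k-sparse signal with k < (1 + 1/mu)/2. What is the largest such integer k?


1/mu = 692.
1 + 1/mu = 693.
(1 + 1/mu)/2 = 346.5 is not an integer, so k_max = floor(346.5) = 346.

346


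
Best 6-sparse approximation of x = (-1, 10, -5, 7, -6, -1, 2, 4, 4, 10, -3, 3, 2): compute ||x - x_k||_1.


Sorted |x_i| descending: [10, 10, 7, 6, 5, 4, 4, 3, 3, 2, 2, 1, 1]
Keep top 6: [10, 10, 7, 6, 5, 4]
Tail entries: [4, 3, 3, 2, 2, 1, 1]
L1 error = sum of tail = 16.

16


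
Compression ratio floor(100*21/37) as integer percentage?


100*m/n = 100*21/37 ≈ 56.7568.
floor = 56.

56


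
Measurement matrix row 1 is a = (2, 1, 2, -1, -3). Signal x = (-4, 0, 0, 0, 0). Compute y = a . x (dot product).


Non-zero terms: ['2*-4']
Products: [-8]
y = sum = -8.

-8


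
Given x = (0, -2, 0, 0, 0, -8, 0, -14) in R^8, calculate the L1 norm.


Non-zero entries: [(1, -2), (5, -8), (7, -14)]
Absolute values: [2, 8, 14]
||x||_1 = sum = 24.

24


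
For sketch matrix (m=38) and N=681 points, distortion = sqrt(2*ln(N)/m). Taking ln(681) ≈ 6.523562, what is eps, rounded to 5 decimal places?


ln(681) ≈ 6.523562.
2*ln(N)/m ≈ 2*6.523562/38 ≈ 0.34334537.
eps = sqrt(0.34334537) ≈ 0.5859568 ≈ 0.58596.

0.58596


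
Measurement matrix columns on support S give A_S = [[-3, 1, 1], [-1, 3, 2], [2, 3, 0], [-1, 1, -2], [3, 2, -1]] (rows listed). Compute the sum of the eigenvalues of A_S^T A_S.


Sum of eigenvalues of A_S^T A_S = trace(A_S^T A_S) = sum of squared column norms of A_S.
A_S^T A_S diagonal: [24, 24, 10].
trace = 24 + 24 + 10 = 58.

58


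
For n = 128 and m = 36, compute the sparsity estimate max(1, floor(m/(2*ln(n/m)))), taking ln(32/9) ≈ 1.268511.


n/m = 128/36 = 32/9.
ln(n/m) ≈ 1.268511.
2*ln(n/m) ≈ 2.537022.
m/(2*ln(n/m)) ≈ 36/2.537022 ≈ 14.1899.
floor = 14.
k_max = max(1, 14) = 14.

14


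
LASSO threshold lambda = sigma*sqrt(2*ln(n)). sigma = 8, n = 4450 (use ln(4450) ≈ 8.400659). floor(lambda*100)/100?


ln(4450) ≈ 8.400659.
2*ln(n) ≈ 16.801318.
sqrt(2*ln(n)) ≈ sqrt(16.801318) ≈ 4.098941.
lambda ≈ 8*4.098941 = 32.791528.
floor(lambda*100)/100 = 32.79.

32.79


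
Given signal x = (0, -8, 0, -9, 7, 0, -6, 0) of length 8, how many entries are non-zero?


Non-zero positions: [1, 3, 4, 6].
Sparsity = 4.

4
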